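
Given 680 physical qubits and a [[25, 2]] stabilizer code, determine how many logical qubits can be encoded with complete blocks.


Each code block uses 25 physical qubits for 2 logical qubit(s).
Number of complete blocks = floor(680 / 25) = 27
Logical qubits = 27 * 2
= 54

54


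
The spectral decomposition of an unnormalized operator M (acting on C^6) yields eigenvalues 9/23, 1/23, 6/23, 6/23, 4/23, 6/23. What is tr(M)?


tr(M) = sum of eigenvalues
= 9/23 + 1/23 + 6/23 + 6/23 + 4/23 + 6/23
= 32/23
= 1.3913

1.3913


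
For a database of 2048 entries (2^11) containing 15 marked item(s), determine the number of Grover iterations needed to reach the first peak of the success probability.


After j Grover iterations the success probability is P(j) = sin^2((2j+1)*theta), where sin(theta) = sqrt(k/N).
N = 2^11 = 2048, k = 15
sin(theta) = sqrt(k/N) = 0.08558164961
theta = arcsin(sqrt(k/N)) = 0.08568646523 rad
P(j) reaches its first maximum when (2j+1)*theta is as close as possible to pi/2, i.e. j = round(pi/(4*theta) - 1/2).
pi/(4*theta) - 1/2 = 8.6660
(For comparison, the common estimate pi/4 * sqrt(N/k) = 9.1772; the exact maximiser is used here.)
Optimal iterations = 9

9


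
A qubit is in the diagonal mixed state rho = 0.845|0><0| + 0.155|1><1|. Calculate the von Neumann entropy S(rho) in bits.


S = -p*log2(p) - (1-p)*log2(1-p)
p = 0.8450, 1-p = 0.1550
= -0.8450 * log2(0.8450) - 0.1550 * log2(0.1550)
= -(-0.2053) - (-0.4169)
= 0.6222

0.6222


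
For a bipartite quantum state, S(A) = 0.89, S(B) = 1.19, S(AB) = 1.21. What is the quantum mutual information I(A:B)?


I(A:B) = S(A) + S(B) - S(AB)
= 0.89 + 1.19 - 1.21
= 0.8700

0.8700


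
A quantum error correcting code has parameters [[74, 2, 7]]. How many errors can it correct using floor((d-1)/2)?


Code parameters: [[74, 2, 7]], distance d = 7.
Number of correctable errors = floor((d-1)/2)
= floor((7 - 1)/2)
= floor(6/2)
= 3

3


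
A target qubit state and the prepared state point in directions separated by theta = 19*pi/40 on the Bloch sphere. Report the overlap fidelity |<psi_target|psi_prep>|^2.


For states separated by angle theta on Bloch sphere:
F = cos^2(theta/2)
theta = 19*pi/40 = 1.4923
theta/2 = 0.7461
cos(theta/2) = 0.7343
F = 0.5392

0.5392


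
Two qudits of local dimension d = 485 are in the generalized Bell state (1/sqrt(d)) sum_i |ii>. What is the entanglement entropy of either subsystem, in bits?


For a maximally entangled state in d x d:
S = log2(d) = log2(485)
= 8.9218

8.9218


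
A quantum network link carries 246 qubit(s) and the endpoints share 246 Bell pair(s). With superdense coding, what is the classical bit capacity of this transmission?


Superdense coding allows 2 classical bits per shared entangled pair.
246 pair(s) -> 2 * 246 = 492 classical bits

492


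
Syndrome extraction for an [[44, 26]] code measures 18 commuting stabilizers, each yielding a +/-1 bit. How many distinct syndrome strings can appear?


Each stabilizer generator gives a binary (+1 or -1) measurement outcome.
With 18 independent generators:
Total syndromes = 2^18
= 262144

262144


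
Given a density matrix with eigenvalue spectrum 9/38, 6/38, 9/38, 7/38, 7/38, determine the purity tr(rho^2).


tr(rho^2) = sum of eigenvalues squared
= (9/38)^2 + (6/38)^2 + (9/38)^2 + (7/38)^2 + (7/38)^2
= (81 + 36 + 81 + 49 + 49) / 1444
= 296/1444
= 0.2050

0.2050


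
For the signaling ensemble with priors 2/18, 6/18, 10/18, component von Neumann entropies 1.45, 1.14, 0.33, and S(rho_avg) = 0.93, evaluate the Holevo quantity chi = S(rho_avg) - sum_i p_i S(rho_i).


chi = S(rho) - sum_i p_i * S(rho_i)
Weighted entropy = 2/18 * 1.45 + 6/18 * 1.14 + 10/18 * 0.33
= 0.7244
chi = 0.93 - 0.7244
= 0.2056

0.2056


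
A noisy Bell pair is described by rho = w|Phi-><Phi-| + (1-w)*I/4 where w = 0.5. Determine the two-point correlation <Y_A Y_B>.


|Phi-> = (|00> - |11>)/sqrt(2)
For the pure Bell state, <Y_A Y_B> = +1 (Bell-state Pauli correlator).
The maximally-mixed part I/4 has tr(I/4 * P tensor P) = 0 for any traceless Pauli P.
So <Y_A Y_B>_rho = w * (+1) + (1 - w) * 0
= 0.5 * (+1)
= 0.5000

0.5000


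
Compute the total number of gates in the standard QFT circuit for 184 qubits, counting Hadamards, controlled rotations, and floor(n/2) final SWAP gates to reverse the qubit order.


Hadamard gates: 184
Controlled rotations: n*(n-1)/2 = 184*183/2 = 16836
SWAP gates: floor(n/2) = floor(184/2) = 92
Total = 184 + 16836 + 92
= 17112

17112


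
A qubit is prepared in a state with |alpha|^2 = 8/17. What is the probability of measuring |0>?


|alpha|^2 = 8/17 = 0.4706
|beta|^2 = 1 - 8/17 = 9/17 = 0.5294
P(|0>) = |alpha|^2 = 0.4706

0.4706


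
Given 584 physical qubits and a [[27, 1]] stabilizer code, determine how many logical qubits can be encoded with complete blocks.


Each code block uses 27 physical qubits for 1 logical qubit(s).
Number of complete blocks = floor(584 / 27) = 21
Logical qubits = 21 * 1
= 21

21


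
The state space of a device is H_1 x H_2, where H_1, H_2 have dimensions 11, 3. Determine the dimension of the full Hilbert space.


dim(H_1 x H_2) = 11 * 3
= 33

33


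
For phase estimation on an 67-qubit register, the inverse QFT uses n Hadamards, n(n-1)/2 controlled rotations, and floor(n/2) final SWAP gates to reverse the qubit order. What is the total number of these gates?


Hadamard gates: 67
Controlled rotations: n*(n-1)/2 = 67*66/2 = 2211
SWAP gates: floor(n/2) = floor(67/2) = 33
Total = 67 + 2211 + 33
= 2311

2311


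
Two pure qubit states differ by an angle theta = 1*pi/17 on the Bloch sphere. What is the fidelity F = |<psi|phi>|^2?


For states separated by angle theta on Bloch sphere:
F = cos^2(theta/2)
theta = 1*pi/17 = 0.1848
theta/2 = 0.0924
cos(theta/2) = 0.9957
F = 0.9915

0.9915


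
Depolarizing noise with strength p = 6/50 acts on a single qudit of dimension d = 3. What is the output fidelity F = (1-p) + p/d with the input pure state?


F = (1-p) + p/d
= (1 - 0.1200) + 0.1200/3
= 0.8800 + 0.0400
= 0.9200

0.9200


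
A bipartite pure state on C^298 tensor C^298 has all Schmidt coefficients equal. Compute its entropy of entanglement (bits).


For a maximally entangled state in d x d:
S = log2(d) = log2(298)
= 8.2192

8.2192


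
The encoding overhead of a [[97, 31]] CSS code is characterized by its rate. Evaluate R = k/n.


Code rate R = k/n
= 31/97
= 0.3196

0.3196


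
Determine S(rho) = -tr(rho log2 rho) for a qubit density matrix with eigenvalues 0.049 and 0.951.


S = -p*log2(p) - (1-p)*log2(1-p)
p = 0.0490, 1-p = 0.9510
= -0.0490 * log2(0.0490) - 0.9510 * log2(0.9510)
= -(-0.2132) - (-0.0689)
= 0.2821

0.2821


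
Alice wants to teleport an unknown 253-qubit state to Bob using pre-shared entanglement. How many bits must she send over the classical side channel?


Quantum teleportation requires 2 classical bits per qubit teleported.
253 qubit(s) -> 2 * 253 = 506 classical bits

506


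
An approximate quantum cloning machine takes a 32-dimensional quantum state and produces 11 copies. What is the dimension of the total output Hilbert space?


Output space = H^(tensor 11) where dim(H) = 32
dim = 32^11
= 1024 (after 2 factors)
= 32768 (after 3 factors)
= 1048576 (after 4 factors)
= 33554432 (after 5 factors)
= 1073741824 (after 6 factors)
= 34359738368 (after 7 factors)
= 1099511627776 (after 8 factors)
= 35184372088832 (after 9 factors)
= 1125899906842624 (after 10 factors)
= 36028797018963968 (after 11 factors)
= 36028797018963968

36028797018963968


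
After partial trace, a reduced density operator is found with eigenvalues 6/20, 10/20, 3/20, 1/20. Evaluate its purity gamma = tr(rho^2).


tr(rho^2) = sum of eigenvalues squared
= (6/20)^2 + (10/20)^2 + (3/20)^2 + (1/20)^2
= (36 + 100 + 9 + 1) / 400
= 146/400
= 0.3650

0.3650


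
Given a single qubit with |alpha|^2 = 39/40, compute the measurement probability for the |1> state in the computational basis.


|alpha|^2 = 39/40 = 0.9750
|beta|^2 = 1 - 39/40 = 1/40 = 0.0250
P(|1>) = |beta|^2 = 0.0250

0.0250


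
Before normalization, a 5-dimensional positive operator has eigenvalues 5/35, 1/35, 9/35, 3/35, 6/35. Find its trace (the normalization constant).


tr(M) = sum of eigenvalues
= 5/35 + 1/35 + 9/35 + 3/35 + 6/35
= 24/35
= 0.6857

0.6857


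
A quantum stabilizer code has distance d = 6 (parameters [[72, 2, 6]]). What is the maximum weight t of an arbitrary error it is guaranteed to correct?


Code parameters: [[72, 2, 6]], distance d = 6.
Number of correctable errors = floor((d-1)/2)
= floor((6 - 1)/2)
= floor(5/2)
= 2

2


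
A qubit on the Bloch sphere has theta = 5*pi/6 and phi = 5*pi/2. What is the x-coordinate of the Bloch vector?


theta = 2.6180, phi = 7.8540
r_x = sin(theta)*cos(phi) = 0.5000 * 0.0000
r_x = 0.0000

0.0000


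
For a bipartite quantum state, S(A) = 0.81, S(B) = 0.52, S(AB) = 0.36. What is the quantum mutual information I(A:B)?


I(A:B) = S(A) + S(B) - S(AB)
= 0.81 + 0.52 - 0.36
= 0.9700

0.9700


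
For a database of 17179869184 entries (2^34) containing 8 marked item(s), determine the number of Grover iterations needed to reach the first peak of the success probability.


After j Grover iterations the success probability is P(j) = sin^2((2j+1)*theta), where sin(theta) = sqrt(k/N).
N = 2^34 = 17179869184, k = 8
sin(theta) = sqrt(k/N) = 2.157918644e-05
theta = arcsin(sqrt(k/N)) = 2.157918644e-05 rad
P(j) reaches its first maximum when (2j+1)*theta is as close as possible to pi/2, i.e. j = round(pi/(4*theta) - 1/2).
pi/(4*theta) - 1/2 = 36395.5970
(For comparison, the common estimate pi/4 * sqrt(N/k) = 36396.0970; the exact maximiser is used here.)
Optimal iterations = 36396

36396


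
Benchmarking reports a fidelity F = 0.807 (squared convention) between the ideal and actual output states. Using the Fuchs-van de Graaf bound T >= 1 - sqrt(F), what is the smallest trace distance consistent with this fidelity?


Fuchs-van de Graaf (squared-fidelity convention): 1 - sqrt(F) <= T <= sqrt(1 - F).
Lower bound: T >= 1 - sqrt(F)
sqrt(F) = sqrt(0.807) = 0.8983
T >= 1 - 0.8983
T >= 0.1017

0.1017


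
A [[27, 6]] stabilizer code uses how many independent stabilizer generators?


For an [[n,k]] stabilizer code:
Number of stabilizer generators = n - k
= 27 - 6
= 21

21


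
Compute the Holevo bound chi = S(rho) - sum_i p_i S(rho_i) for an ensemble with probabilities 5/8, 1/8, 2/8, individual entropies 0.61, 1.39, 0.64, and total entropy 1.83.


chi = S(rho) - sum_i p_i * S(rho_i)
Weighted entropy = 5/8 * 0.61 + 1/8 * 1.39 + 2/8 * 0.64
= 0.7150
chi = 1.83 - 0.7150
= 1.1150

1.1150


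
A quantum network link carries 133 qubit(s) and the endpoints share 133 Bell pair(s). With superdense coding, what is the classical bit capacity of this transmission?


Superdense coding allows 2 classical bits per shared entangled pair.
133 pair(s) -> 2 * 133 = 266 classical bits

266


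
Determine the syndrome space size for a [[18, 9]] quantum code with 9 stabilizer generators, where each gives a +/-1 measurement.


Each stabilizer generator gives a binary (+1 or -1) measurement outcome.
With 9 independent generators:
Total syndromes = 2^9
= 512

512


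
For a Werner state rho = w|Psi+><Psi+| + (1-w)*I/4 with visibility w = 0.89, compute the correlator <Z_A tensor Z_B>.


|Psi+> = (|01> + |10>)/sqrt(2)
For the pure Bell state, <Z_A Z_B> = -1 (Bell-state Pauli correlator).
The maximally-mixed part I/4 has tr(I/4 * P tensor P) = 0 for any traceless Pauli P.
So <Z_A Z_B>_rho = w * (-1) + (1 - w) * 0
= 0.89 * (-1)
= -0.8900

-0.8900


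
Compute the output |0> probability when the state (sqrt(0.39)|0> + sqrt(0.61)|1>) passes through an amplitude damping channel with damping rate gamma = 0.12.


For amplitude damping with parameter gamma on state sqrt(a)|0> + sqrt(b)|1>:
alpha^2 = 0.39, beta^2 = 0.61
P(|0>) = alpha^2 + gamma * beta^2
= 0.39 + 0.12 * 0.61
= 0.39 + 0.0732
= 0.4632

0.4632


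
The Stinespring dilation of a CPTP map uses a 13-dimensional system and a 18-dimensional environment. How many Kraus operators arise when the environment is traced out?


Tracing out the environment in an orthonormal basis {|i>_E} gives Kraus operators K_i = <i|_E U |0>_E.
Number of Kraus operators = dim(H_env) = d_env
= 18

18


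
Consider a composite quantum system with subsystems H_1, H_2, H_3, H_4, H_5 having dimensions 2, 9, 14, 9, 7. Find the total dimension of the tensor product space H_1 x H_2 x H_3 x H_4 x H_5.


dim(H_1 x H_2 x H_3 x H_4 x H_5) = 2 * 9 * 14 * 9 * 7
= 18 * 14 * 9 * 7
= 252 * 9 * 7
= 2268 * 7
= 15876

15876


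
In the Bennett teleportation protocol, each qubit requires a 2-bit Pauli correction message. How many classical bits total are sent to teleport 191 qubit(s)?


Quantum teleportation requires 2 classical bits per qubit teleported.
191 qubit(s) -> 2 * 191 = 382 classical bits

382


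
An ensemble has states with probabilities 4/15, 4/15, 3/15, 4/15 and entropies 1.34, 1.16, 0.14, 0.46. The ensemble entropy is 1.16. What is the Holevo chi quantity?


chi = S(rho) - sum_i p_i * S(rho_i)
Weighted entropy = 4/15 * 1.34 + 4/15 * 1.16 + 3/15 * 0.14 + 4/15 * 0.46
= 0.8173
chi = 1.16 - 0.8173
= 0.3427

0.3427


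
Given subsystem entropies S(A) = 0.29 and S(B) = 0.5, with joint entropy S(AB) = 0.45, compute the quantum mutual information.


I(A:B) = S(A) + S(B) - S(AB)
= 0.29 + 0.5 - 0.45
= 0.3400

0.3400


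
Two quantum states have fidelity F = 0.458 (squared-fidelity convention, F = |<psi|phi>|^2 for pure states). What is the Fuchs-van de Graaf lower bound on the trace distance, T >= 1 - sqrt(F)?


Fuchs-van de Graaf (squared-fidelity convention): 1 - sqrt(F) <= T <= sqrt(1 - F).
Lower bound: T >= 1 - sqrt(F)
sqrt(F) = sqrt(0.458) = 0.6768
T >= 1 - 0.6768
T >= 0.3232

0.3232


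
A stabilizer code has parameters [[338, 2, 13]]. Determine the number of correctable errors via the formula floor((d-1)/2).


Code parameters: [[338, 2, 13]], distance d = 13.
Number of correctable errors = floor((d-1)/2)
= floor((13 - 1)/2)
= floor(12/2)
= 6

6


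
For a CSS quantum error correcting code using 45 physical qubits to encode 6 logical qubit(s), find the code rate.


Code rate R = k/n
= 6/45
= 0.1333

0.1333


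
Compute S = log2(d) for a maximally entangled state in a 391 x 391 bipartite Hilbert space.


For a maximally entangled state in d x d:
S = log2(d) = log2(391)
= 8.6110

8.6110


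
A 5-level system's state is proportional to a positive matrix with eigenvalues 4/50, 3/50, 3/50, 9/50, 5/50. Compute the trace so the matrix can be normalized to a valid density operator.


tr(M) = sum of eigenvalues
= 4/50 + 3/50 + 3/50 + 9/50 + 5/50
= 24/50
= 0.4800

0.4800


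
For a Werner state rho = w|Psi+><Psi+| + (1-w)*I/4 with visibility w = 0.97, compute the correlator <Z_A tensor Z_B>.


|Psi+> = (|01> + |10>)/sqrt(2)
For the pure Bell state, <Z_A Z_B> = -1 (Bell-state Pauli correlator).
The maximally-mixed part I/4 has tr(I/4 * P tensor P) = 0 for any traceless Pauli P.
So <Z_A Z_B>_rho = w * (-1) + (1 - w) * 0
= 0.97 * (-1)
= -0.9700

-0.9700


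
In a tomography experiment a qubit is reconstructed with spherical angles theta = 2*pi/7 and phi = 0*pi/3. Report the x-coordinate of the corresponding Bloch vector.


theta = 0.8976, phi = 0.0000
r_x = sin(theta)*cos(phi) = 0.7818 * 1.0000
r_x = 0.7818

0.7818


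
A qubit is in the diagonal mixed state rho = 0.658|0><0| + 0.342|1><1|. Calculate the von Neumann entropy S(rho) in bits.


S = -p*log2(p) - (1-p)*log2(1-p)
p = 0.6580, 1-p = 0.3420
= -0.6580 * log2(0.6580) - 0.3420 * log2(0.3420)
= -(-0.3973) - (-0.5294)
= 0.9267

0.9267


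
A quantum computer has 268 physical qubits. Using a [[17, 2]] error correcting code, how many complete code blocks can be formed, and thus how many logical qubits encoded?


Each code block uses 17 physical qubits for 2 logical qubit(s).
Number of complete blocks = floor(268 / 17) = 15
Logical qubits = 15 * 2
= 30

30


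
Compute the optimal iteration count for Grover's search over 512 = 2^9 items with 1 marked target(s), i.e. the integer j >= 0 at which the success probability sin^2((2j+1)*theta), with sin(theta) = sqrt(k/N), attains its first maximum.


After j Grover iterations the success probability is P(j) = sin^2((2j+1)*theta), where sin(theta) = sqrt(k/N).
N = 2^9 = 512, k = 1
sin(theta) = sqrt(k/N) = 0.04419417382
theta = arcsin(sqrt(k/N)) = 0.04420857261 rad
P(j) reaches its first maximum when (2j+1)*theta is as close as possible to pi/2, i.e. j = round(pi/(4*theta) - 1/2).
pi/(4*theta) - 1/2 = 17.2657
(For comparison, the common estimate pi/4 * sqrt(N/k) = 17.7715; the exact maximiser is used here.)
Optimal iterations = 17

17


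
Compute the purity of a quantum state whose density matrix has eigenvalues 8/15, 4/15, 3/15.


tr(rho^2) = sum of eigenvalues squared
= (8/15)^2 + (4/15)^2 + (3/15)^2
= (64 + 16 + 9) / 225
= 89/225
= 0.3956

0.3956


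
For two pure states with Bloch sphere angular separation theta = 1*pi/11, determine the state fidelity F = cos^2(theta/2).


For states separated by angle theta on Bloch sphere:
F = cos^2(theta/2)
theta = 1*pi/11 = 0.2856
theta/2 = 0.1428
cos(theta/2) = 0.9898
F = 0.9797

0.9797


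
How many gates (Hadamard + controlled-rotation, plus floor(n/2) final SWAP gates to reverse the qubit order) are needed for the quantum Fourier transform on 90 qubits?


Hadamard gates: 90
Controlled rotations: n*(n-1)/2 = 90*89/2 = 4005
SWAP gates: floor(n/2) = floor(90/2) = 45
Total = 90 + 4005 + 45
= 4140

4140


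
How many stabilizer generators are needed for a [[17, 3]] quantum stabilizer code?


For an [[n,k]] stabilizer code:
Number of stabilizer generators = n - k
= 17 - 3
= 14

14


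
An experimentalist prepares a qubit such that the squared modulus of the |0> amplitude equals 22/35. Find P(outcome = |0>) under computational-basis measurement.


|alpha|^2 = 22/35 = 0.6286
|beta|^2 = 1 - 22/35 = 13/35 = 0.3714
P(|0>) = |alpha|^2 = 0.6286

0.6286


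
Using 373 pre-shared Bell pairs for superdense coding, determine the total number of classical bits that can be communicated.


Superdense coding allows 2 classical bits per shared entangled pair.
373 pair(s) -> 2 * 373 = 746 classical bits

746


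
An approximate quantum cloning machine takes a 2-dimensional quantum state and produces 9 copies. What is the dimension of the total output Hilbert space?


Output space = H^(tensor 9) where dim(H) = 2
dim = 2^9
= 4 (after 2 factors)
= 8 (after 3 factors)
= 16 (after 4 factors)
= 32 (after 5 factors)
= 64 (after 6 factors)
= 128 (after 7 factors)
= 256 (after 8 factors)
= 512 (after 9 factors)
= 512

512


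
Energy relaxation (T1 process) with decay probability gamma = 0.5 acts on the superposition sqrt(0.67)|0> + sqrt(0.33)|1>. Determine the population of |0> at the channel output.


For amplitude damping with parameter gamma on state sqrt(a)|0> + sqrt(b)|1>:
alpha^2 = 0.67, beta^2 = 0.33
P(|0>) = alpha^2 + gamma * beta^2
= 0.67 + 0.5 * 0.33
= 0.67 + 0.1650
= 0.8350

0.8350


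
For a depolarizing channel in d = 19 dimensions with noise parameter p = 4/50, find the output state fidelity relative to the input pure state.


F = (1-p) + p/d
= (1 - 0.0800) + 0.0800/19
= 0.9200 + 0.0042
= 0.9242

0.9242


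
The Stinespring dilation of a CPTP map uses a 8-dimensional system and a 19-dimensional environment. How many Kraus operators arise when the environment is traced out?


Tracing out the environment in an orthonormal basis {|i>_E} gives Kraus operators K_i = <i|_E U |0>_E.
Number of Kraus operators = dim(H_env) = d_env
= 19

19


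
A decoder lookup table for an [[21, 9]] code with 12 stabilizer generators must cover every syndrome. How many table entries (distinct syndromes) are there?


Each stabilizer generator gives a binary (+1 or -1) measurement outcome.
With 12 independent generators:
Total syndromes = 2^12
= 4096

4096


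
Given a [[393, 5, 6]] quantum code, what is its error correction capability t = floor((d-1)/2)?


Code parameters: [[393, 5, 6]], distance d = 6.
Number of correctable errors = floor((d-1)/2)
= floor((6 - 1)/2)
= floor(5/2)
= 2

2


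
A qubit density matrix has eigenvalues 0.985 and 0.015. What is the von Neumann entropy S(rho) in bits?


S = -p*log2(p) - (1-p)*log2(1-p)
p = 0.9850, 1-p = 0.0150
= -0.9850 * log2(0.9850) - 0.0150 * log2(0.0150)
= -(-0.0215) - (-0.0909)
= 0.1124

0.1124


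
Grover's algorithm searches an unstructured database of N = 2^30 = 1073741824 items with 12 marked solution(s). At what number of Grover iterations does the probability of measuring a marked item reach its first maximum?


After j Grover iterations the success probability is P(j) = sin^2((2j+1)*theta), where sin(theta) = sqrt(k/N).
N = 2^30 = 1073741824, k = 12
sin(theta) = sqrt(k/N) = 0.0001057159917
theta = arcsin(sqrt(k/N)) = 0.0001057159919 rad
P(j) reaches its first maximum when (2j+1)*theta is as close as possible to pi/2, i.e. j = round(pi/(4*theta) - 1/2).
pi/(4*theta) - 1/2 = 7428.8222
(For comparison, the common estimate pi/4 * sqrt(N/k) = 7429.3222; the exact maximiser is used here.)
Optimal iterations = 7429

7429


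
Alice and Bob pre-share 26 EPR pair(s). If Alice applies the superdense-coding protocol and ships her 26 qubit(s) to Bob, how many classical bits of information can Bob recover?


Superdense coding allows 2 classical bits per shared entangled pair.
26 pair(s) -> 2 * 26 = 52 classical bits

52


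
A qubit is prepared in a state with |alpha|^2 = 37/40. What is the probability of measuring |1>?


|alpha|^2 = 37/40 = 0.9250
|beta|^2 = 1 - 37/40 = 3/40 = 0.0750
P(|1>) = |beta|^2 = 0.0750

0.0750


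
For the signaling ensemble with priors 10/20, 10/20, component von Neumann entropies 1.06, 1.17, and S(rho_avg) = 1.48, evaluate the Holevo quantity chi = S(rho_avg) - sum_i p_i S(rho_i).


chi = S(rho) - sum_i p_i * S(rho_i)
Weighted entropy = 10/20 * 1.06 + 10/20 * 1.17
= 1.1150
chi = 1.48 - 1.1150
= 0.3650

0.3650


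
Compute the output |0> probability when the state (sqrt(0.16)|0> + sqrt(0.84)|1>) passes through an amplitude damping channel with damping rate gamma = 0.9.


For amplitude damping with parameter gamma on state sqrt(a)|0> + sqrt(b)|1>:
alpha^2 = 0.16, beta^2 = 0.84
P(|0>) = alpha^2 + gamma * beta^2
= 0.16 + 0.9 * 0.84
= 0.16 + 0.7560
= 0.9160

0.9160


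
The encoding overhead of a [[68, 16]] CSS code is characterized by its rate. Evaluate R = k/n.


Code rate R = k/n
= 16/68
= 0.2353

0.2353


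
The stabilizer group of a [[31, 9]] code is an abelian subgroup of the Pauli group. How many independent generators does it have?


For an [[n,k]] stabilizer code:
Number of stabilizer generators = n - k
= 31 - 9
= 22

22


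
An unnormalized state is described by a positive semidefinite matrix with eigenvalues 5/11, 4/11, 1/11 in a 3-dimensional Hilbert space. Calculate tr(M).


tr(M) = sum of eigenvalues
= 5/11 + 4/11 + 1/11
= 10/11
= 0.9091

0.9091


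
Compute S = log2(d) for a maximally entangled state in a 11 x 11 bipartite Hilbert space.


For a maximally entangled state in d x d:
S = log2(d) = log2(11)
= 3.4594

3.4594


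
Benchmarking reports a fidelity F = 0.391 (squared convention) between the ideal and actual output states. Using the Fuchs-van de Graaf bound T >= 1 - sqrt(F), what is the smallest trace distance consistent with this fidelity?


Fuchs-van de Graaf (squared-fidelity convention): 1 - sqrt(F) <= T <= sqrt(1 - F).
Lower bound: T >= 1 - sqrt(F)
sqrt(F) = sqrt(0.391) = 0.6253
T >= 1 - 0.6253
T >= 0.3747

0.3747


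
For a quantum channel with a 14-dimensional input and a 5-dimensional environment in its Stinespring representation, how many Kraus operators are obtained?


Tracing out the environment in an orthonormal basis {|i>_E} gives Kraus operators K_i = <i|_E U |0>_E.
Number of Kraus operators = dim(H_env) = d_env
= 5

5


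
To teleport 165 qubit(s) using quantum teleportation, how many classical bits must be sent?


Quantum teleportation requires 2 classical bits per qubit teleported.
165 qubit(s) -> 2 * 165 = 330 classical bits

330


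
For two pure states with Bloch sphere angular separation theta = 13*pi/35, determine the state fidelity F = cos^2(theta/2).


For states separated by angle theta on Bloch sphere:
F = cos^2(theta/2)
theta = 13*pi/35 = 1.1669
theta/2 = 0.5834
cos(theta/2) = 0.8346
F = 0.6965

0.6965


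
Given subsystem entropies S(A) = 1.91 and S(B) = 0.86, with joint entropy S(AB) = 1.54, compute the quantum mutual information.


I(A:B) = S(A) + S(B) - S(AB)
= 1.91 + 0.86 - 1.54
= 1.2300

1.2300


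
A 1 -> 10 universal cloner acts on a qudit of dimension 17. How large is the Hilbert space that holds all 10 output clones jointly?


Output space = H^(tensor 10) where dim(H) = 17
dim = 17^10
= 289 (after 2 factors)
= 4913 (after 3 factors)
= 83521 (after 4 factors)
= 1419857 (after 5 factors)
= 24137569 (after 6 factors)
= 410338673 (after 7 factors)
= 6975757441 (after 8 factors)
= 118587876497 (after 9 factors)
= 2015993900449 (after 10 factors)
= 2015993900449

2015993900449


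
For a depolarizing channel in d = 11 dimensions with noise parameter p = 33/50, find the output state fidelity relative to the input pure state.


F = (1-p) + p/d
= (1 - 0.6600) + 0.6600/11
= 0.3400 + 0.0600
= 0.4000

0.4000


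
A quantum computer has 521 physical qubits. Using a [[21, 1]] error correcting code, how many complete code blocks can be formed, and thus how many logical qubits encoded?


Each code block uses 21 physical qubits for 1 logical qubit(s).
Number of complete blocks = floor(521 / 21) = 24
Logical qubits = 24 * 1
= 24

24


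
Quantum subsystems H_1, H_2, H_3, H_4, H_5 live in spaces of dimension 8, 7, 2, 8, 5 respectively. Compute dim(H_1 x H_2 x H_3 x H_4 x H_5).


dim(H_1 x H_2 x H_3 x H_4 x H_5) = 8 * 7 * 2 * 8 * 5
= 56 * 2 * 8 * 5
= 112 * 8 * 5
= 896 * 5
= 4480

4480


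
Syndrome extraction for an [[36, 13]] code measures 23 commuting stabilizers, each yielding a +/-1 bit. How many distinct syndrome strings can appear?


Each stabilizer generator gives a binary (+1 or -1) measurement outcome.
With 23 independent generators:
Total syndromes = 2^23
= 8388608

8388608


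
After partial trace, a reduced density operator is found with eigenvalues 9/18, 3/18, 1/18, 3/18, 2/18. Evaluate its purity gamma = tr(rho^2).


tr(rho^2) = sum of eigenvalues squared
= (9/18)^2 + (3/18)^2 + (1/18)^2 + (3/18)^2 + (2/18)^2
= (81 + 9 + 1 + 9 + 4) / 324
= 104/324
= 0.3210

0.3210


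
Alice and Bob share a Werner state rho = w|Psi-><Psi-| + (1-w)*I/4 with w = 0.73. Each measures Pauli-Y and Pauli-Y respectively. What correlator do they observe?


|Psi-> = (|01> - |10>)/sqrt(2)
For the pure Bell state, <Y_A Y_B> = -1 (Bell-state Pauli correlator).
The maximally-mixed part I/4 has tr(I/4 * P tensor P) = 0 for any traceless Pauli P.
So <Y_A Y_B>_rho = w * (-1) + (1 - w) * 0
= 0.73 * (-1)
= -0.7300

-0.7300


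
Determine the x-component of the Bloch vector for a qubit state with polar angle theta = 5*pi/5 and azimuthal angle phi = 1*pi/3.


theta = 3.1416, phi = 1.0472
r_x = sin(theta)*cos(phi) = 0.0000 * 0.5000
r_x = 0.0000

0.0000


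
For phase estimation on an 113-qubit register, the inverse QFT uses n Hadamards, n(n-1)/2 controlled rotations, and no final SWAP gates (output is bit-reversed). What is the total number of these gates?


Hadamard gates: 113
Controlled rotations: n*(n-1)/2 = 113*112/2 = 6328
SWAP gates: 0 (omitted)
Total = 113 + 6328
= 6441

6441


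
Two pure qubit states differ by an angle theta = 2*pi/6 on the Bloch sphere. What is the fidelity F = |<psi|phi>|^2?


For states separated by angle theta on Bloch sphere:
F = cos^2(theta/2)
theta = 2*pi/6 = 1.0472
theta/2 = 0.5236
cos(theta/2) = 0.8660
F = 0.7500

0.7500


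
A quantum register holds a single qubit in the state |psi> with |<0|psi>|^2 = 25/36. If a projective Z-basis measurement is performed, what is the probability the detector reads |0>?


|alpha|^2 = 25/36 = 0.6944
|beta|^2 = 1 - 25/36 = 11/36 = 0.3056
P(|0>) = |alpha|^2 = 0.6944

0.6944


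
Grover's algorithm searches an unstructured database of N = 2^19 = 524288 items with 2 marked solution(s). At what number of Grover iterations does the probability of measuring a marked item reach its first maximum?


After j Grover iterations the success probability is P(j) = sin^2((2j+1)*theta), where sin(theta) = sqrt(k/N).
N = 2^19 = 524288, k = 2
sin(theta) = sqrt(k/N) = 0.001953125
theta = arcsin(sqrt(k/N)) = 0.001953126242 rad
P(j) reaches its first maximum when (2j+1)*theta is as close as possible to pi/2, i.e. j = round(pi/(4*theta) - 1/2).
pi/(4*theta) - 1/2 = 401.6236
(For comparison, the common estimate pi/4 * sqrt(N/k) = 402.1239; the exact maximiser is used here.)
Optimal iterations = 402

402


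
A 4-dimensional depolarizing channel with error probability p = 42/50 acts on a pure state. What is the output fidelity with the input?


F = (1-p) + p/d
= (1 - 0.8400) + 0.8400/4
= 0.1600 + 0.2100
= 0.3700

0.3700


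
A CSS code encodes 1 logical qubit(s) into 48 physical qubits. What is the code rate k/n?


Code rate R = k/n
= 1/48
= 0.0208

0.0208


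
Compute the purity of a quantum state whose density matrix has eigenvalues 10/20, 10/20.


tr(rho^2) = sum of eigenvalues squared
= (10/20)^2 + (10/20)^2
= (100 + 100) / 400
= 200/400
= 0.5000

0.5000


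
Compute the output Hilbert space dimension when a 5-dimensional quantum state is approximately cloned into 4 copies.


Output space = H^(tensor 4) where dim(H) = 5
dim = 5^4
= 25 (after 2 factors)
= 125 (after 3 factors)
= 625 (after 4 factors)
= 625

625


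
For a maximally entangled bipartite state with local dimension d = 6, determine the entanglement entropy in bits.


For a maximally entangled state in d x d:
S = log2(d) = log2(6)
= 2.5850

2.5850


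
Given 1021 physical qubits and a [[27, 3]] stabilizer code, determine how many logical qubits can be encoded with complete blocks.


Each code block uses 27 physical qubits for 3 logical qubit(s).
Number of complete blocks = floor(1021 / 27) = 37
Logical qubits = 37 * 3
= 111

111


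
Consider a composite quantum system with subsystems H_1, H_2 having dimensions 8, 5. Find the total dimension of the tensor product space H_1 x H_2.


dim(H_1 x H_2) = 8 * 5
= 40

40


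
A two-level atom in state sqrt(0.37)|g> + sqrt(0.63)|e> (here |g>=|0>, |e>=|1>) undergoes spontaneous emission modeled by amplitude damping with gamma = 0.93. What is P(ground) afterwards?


For amplitude damping with parameter gamma on state sqrt(a)|0> + sqrt(b)|1>:
alpha^2 = 0.37, beta^2 = 0.63
P(|0>) = alpha^2 + gamma * beta^2
= 0.37 + 0.93 * 0.63
= 0.37 + 0.5859
= 0.9559

0.9559


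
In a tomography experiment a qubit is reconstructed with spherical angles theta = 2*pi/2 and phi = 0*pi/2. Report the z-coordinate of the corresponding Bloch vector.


theta = 3.1416, phi = 0.0000
r_z = cos(theta) = -1.0000

-1.0000


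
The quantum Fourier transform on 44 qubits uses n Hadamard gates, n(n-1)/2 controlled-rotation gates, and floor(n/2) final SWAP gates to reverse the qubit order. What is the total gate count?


Hadamard gates: 44
Controlled rotations: n*(n-1)/2 = 44*43/2 = 946
SWAP gates: floor(n/2) = floor(44/2) = 22
Total = 44 + 946 + 22
= 1012

1012


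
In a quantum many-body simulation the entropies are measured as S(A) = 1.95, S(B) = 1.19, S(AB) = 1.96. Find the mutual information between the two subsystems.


I(A:B) = S(A) + S(B) - S(AB)
= 1.95 + 1.19 - 1.96
= 1.1800

1.1800


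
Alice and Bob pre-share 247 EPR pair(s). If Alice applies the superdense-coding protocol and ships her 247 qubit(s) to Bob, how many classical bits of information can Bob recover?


Superdense coding allows 2 classical bits per shared entangled pair.
247 pair(s) -> 2 * 247 = 494 classical bits

494


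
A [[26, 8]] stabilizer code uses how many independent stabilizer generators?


For an [[n,k]] stabilizer code:
Number of stabilizer generators = n - k
= 26 - 8
= 18

18


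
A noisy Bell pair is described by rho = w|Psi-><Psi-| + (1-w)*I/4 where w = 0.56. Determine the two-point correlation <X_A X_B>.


|Psi-> = (|01> - |10>)/sqrt(2)
For the pure Bell state, <X_A X_B> = -1 (Bell-state Pauli correlator).
The maximally-mixed part I/4 has tr(I/4 * P tensor P) = 0 for any traceless Pauli P.
So <X_A X_B>_rho = w * (-1) + (1 - w) * 0
= 0.56 * (-1)
= -0.5600

-0.5600


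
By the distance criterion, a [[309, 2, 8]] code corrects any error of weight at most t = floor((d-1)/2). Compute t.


Code parameters: [[309, 2, 8]], distance d = 8.
Number of correctable errors = floor((d-1)/2)
= floor((8 - 1)/2)
= floor(7/2)
= 3

3


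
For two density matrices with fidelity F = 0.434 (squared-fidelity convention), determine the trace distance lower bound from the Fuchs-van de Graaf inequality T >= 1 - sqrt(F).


Fuchs-van de Graaf (squared-fidelity convention): 1 - sqrt(F) <= T <= sqrt(1 - F).
Lower bound: T >= 1 - sqrt(F)
sqrt(F) = sqrt(0.434) = 0.6588
T >= 1 - 0.6588
T >= 0.3412

0.3412


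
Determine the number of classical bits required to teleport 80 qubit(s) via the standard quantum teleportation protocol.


Quantum teleportation requires 2 classical bits per qubit teleported.
80 qubit(s) -> 2 * 80 = 160 classical bits

160


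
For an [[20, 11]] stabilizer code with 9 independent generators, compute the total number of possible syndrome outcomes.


Each stabilizer generator gives a binary (+1 or -1) measurement outcome.
With 9 independent generators:
Total syndromes = 2^9
= 512

512


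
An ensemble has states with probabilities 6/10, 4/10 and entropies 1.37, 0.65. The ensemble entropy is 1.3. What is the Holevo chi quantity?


chi = S(rho) - sum_i p_i * S(rho_i)
Weighted entropy = 6/10 * 1.37 + 4/10 * 0.65
= 1.0820
chi = 1.3 - 1.0820
= 0.2180

0.2180


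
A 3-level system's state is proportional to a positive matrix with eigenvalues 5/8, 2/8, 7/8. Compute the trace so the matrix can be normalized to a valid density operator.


tr(M) = sum of eigenvalues
= 5/8 + 2/8 + 7/8
= 14/8
= 1.7500

1.7500


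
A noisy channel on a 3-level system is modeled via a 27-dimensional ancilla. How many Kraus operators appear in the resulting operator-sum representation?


Tracing out the environment in an orthonormal basis {|i>_E} gives Kraus operators K_i = <i|_E U |0>_E.
Number of Kraus operators = dim(H_env) = d_env
= 27

27


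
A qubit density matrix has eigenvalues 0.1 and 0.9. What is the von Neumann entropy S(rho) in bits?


S = -p*log2(p) - (1-p)*log2(1-p)
p = 0.1000, 1-p = 0.9000
= -0.1000 * log2(0.1000) - 0.9000 * log2(0.9000)
= -(-0.3322) - (-0.1368)
= 0.4690

0.4690


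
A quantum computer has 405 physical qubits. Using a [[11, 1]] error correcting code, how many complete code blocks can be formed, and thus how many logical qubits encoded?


Each code block uses 11 physical qubits for 1 logical qubit(s).
Number of complete blocks = floor(405 / 11) = 36
Logical qubits = 36 * 1
= 36

36


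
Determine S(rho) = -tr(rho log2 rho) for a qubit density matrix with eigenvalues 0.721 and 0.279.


S = -p*log2(p) - (1-p)*log2(1-p)
p = 0.7210, 1-p = 0.2790
= -0.7210 * log2(0.7210) - 0.2790 * log2(0.2790)
= -(-0.3403) - (-0.5138)
= 0.8541

0.8541


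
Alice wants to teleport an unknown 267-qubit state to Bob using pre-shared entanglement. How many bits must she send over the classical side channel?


Quantum teleportation requires 2 classical bits per qubit teleported.
267 qubit(s) -> 2 * 267 = 534 classical bits

534


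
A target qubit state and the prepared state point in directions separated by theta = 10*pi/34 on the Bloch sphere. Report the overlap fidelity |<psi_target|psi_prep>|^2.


For states separated by angle theta on Bloch sphere:
F = cos^2(theta/2)
theta = 10*pi/34 = 0.9240
theta/2 = 0.4620
cos(theta/2) = 0.8952
F = 0.8013

0.8013


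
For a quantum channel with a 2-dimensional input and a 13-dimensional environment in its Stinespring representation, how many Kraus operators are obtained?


Tracing out the environment in an orthonormal basis {|i>_E} gives Kraus operators K_i = <i|_E U |0>_E.
Number of Kraus operators = dim(H_env) = d_env
= 13

13


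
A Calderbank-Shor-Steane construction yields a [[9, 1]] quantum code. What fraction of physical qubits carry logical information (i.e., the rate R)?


Code rate R = k/n
= 1/9
= 0.1111

0.1111


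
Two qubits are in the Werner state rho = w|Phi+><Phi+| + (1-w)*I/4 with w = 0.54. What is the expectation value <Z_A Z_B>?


|Phi+> = (|00> + |11>)/sqrt(2)
For the pure Bell state, <Z_A Z_B> = +1 (Bell-state Pauli correlator).
The maximally-mixed part I/4 has tr(I/4 * P tensor P) = 0 for any traceless Pauli P.
So <Z_A Z_B>_rho = w * (+1) + (1 - w) * 0
= 0.54 * (+1)
= 0.5400

0.5400


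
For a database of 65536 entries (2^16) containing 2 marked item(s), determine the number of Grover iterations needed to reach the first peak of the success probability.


After j Grover iterations the success probability is P(j) = sin^2((2j+1)*theta), where sin(theta) = sqrt(k/N).
N = 2^16 = 65536, k = 2
sin(theta) = sqrt(k/N) = 0.005524271728
theta = arcsin(sqrt(k/N)) = 0.005524299826 rad
P(j) reaches its first maximum when (2j+1)*theta is as close as possible to pi/2, i.e. j = round(pi/(4*theta) - 1/2).
pi/(4*theta) - 1/2 = 141.6715
(For comparison, the common estimate pi/4 * sqrt(N/k) = 142.1723; the exact maximiser is used here.)
Optimal iterations = 142

142


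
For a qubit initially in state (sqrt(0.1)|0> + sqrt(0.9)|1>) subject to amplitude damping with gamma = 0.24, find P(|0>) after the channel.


For amplitude damping with parameter gamma on state sqrt(a)|0> + sqrt(b)|1>:
alpha^2 = 0.1, beta^2 = 0.9
P(|0>) = alpha^2 + gamma * beta^2
= 0.1 + 0.24 * 0.9
= 0.1 + 0.2160
= 0.3160

0.3160


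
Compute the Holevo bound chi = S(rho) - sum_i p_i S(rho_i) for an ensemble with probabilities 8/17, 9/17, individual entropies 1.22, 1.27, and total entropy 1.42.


chi = S(rho) - sum_i p_i * S(rho_i)
Weighted entropy = 8/17 * 1.22 + 9/17 * 1.27
= 1.2465
chi = 1.42 - 1.2465
= 0.1735

0.1735


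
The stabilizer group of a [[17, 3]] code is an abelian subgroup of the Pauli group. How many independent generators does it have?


For an [[n,k]] stabilizer code:
Number of stabilizer generators = n - k
= 17 - 3
= 14

14


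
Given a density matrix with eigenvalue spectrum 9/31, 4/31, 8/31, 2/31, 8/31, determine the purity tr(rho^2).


tr(rho^2) = sum of eigenvalues squared
= (9/31)^2 + (4/31)^2 + (8/31)^2 + (2/31)^2 + (8/31)^2
= (81 + 16 + 64 + 4 + 64) / 961
= 229/961
= 0.2383

0.2383


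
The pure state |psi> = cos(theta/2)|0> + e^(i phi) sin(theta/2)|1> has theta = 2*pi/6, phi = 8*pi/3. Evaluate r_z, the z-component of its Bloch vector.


theta = 1.0472, phi = 8.3776
r_z = cos(theta) = 0.5000

0.5000


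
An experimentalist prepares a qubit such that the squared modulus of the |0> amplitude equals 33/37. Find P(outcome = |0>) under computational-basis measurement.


|alpha|^2 = 33/37 = 0.8919
|beta|^2 = 1 - 33/37 = 4/37 = 0.1081
P(|0>) = |alpha|^2 = 0.8919

0.8919


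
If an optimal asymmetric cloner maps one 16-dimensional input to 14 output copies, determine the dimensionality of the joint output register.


Output space = H^(tensor 14) where dim(H) = 16
dim = 16^14
= 256 (after 2 factors)
= 4096 (after 3 factors)
= 65536 (after 4 factors)
= 1048576 (after 5 factors)
= 16777216 (after 6 factors)
= 268435456 (after 7 factors)
= 4294967296 (after 8 factors)
= 68719476736 (after 9 factors)
= 1099511627776 (after 10 factors)
= 17592186044416 (after 11 factors)
= 281474976710656 (after 12 factors)
= 4503599627370496 (after 13 factors)
= 72057594037927936 (after 14 factors)
= 72057594037927936

72057594037927936
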